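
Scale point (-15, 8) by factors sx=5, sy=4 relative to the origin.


Scaling: (x*sx, y*sy) = (-15*5, 8*4) = (-75, 32)

(-75, 32)


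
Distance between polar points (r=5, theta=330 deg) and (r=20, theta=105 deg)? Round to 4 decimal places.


d = sqrt(r1^2 + r2^2 - 2*r1*r2*cos(t2-t1))
d = sqrt(5^2 + 20^2 - 2*5*20*cos(105-330)) = 23.7996

23.7996


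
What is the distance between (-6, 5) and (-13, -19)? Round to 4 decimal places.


d = sqrt((-13--6)^2 + (-19-5)^2) = 25

25


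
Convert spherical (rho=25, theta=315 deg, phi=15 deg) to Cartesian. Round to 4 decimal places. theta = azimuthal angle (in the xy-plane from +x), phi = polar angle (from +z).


x = 25 * sin(15) * cos(315) = 4.5753
y = 25 * sin(15) * sin(315) = -4.5753
z = 25 * cos(15) = 24.1481

(4.5753, -4.5753, 24.1481)


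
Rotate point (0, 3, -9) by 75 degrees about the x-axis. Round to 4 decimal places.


x' = 0
y' = 3*cos(75) - -9*sin(75) = 9.4698
z' = 3*sin(75) + -9*cos(75) = 0.5684

(0, 9.4698, 0.5684)


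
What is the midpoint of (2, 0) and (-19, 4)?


Midpoint = ((2+-19)/2, (0+4)/2) = (-8.5, 2)

(-8.5, 2)


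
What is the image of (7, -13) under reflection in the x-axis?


Reflection across x-axis: (x, y) -> (x, -y)
(7, -13) -> (7, 13)

(7, 13)


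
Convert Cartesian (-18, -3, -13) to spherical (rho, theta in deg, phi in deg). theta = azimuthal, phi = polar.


rho = sqrt((-18)^2 + (-3)^2 + (-13)^2) = 22.4054
theta = atan2(-3, -18) = 189.4623 deg
phi = acos(-13/22.4054) = 125.4659 deg

rho = 22.4054, theta = 189.4623 deg, phi = 125.4659 deg


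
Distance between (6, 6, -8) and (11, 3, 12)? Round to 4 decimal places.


d = sqrt((11-6)^2 + (3-6)^2 + (12--8)^2) = 20.8327

20.8327


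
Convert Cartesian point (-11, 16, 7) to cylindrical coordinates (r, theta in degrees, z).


r = sqrt((-11)^2 + 16^2) = 19.4165
theta = atan2(16, -11) = 124.5085 deg
z = 7

r = 19.4165, theta = 124.5085 deg, z = 7


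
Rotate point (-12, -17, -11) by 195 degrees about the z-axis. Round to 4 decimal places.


x' = -12*cos(195) - -17*sin(195) = 7.1912
y' = -12*sin(195) + -17*cos(195) = 19.5266
z' = -11

(7.1912, 19.5266, -11)


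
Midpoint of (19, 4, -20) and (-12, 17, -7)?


Midpoint = ((19+-12)/2, (4+17)/2, (-20+-7)/2) = (3.5, 10.5, -13.5)

(3.5, 10.5, -13.5)


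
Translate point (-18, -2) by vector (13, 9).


Translation: (x+dx, y+dy) = (-18+13, -2+9) = (-5, 7)

(-5, 7)


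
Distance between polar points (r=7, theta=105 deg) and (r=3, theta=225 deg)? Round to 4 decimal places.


d = sqrt(r1^2 + r2^2 - 2*r1*r2*cos(t2-t1))
d = sqrt(7^2 + 3^2 - 2*7*3*cos(225-105)) = 8.8882

8.8882


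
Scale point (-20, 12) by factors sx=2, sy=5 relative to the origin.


Scaling: (x*sx, y*sy) = (-20*2, 12*5) = (-40, 60)

(-40, 60)


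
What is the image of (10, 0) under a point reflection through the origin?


Reflection through origin: (x, y) -> (-x, -y)
(10, 0) -> (-10, 0)

(-10, 0)


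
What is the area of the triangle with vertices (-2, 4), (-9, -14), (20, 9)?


Area = |x1(y2-y3) + x2(y3-y1) + x3(y1-y2)| / 2
= |-2*(-14-9) + -9*(9-4) + 20*(4--14)| / 2
= 180.5

180.5


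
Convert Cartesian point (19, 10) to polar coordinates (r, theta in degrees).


r = sqrt(19^2 + 10^2) = 21.4709
theta = atan2(10, 19) = 27.7585 degrees

r = 21.4709, theta = 27.7585 degrees


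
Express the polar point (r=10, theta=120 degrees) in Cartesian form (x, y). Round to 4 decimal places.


x = 10 * cos(120) = -5
y = 10 * sin(120) = 8.6603

(-5, 8.6603)


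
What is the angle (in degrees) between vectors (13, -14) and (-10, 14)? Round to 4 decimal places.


dot = 13*-10 + -14*14 = -326
|u| = 19.105, |v| = 17.2047
cos(angle) = -0.9918
angle = 172.6588 degrees

172.6588 degrees


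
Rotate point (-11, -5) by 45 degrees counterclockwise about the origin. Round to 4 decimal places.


x' = -11*cos(45) - -5*sin(45) = -4.2426
y' = -11*sin(45) + -5*cos(45) = -11.3137

(-4.2426, -11.3137)


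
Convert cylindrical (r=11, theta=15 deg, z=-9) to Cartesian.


x = 11 * cos(15) = 10.6252
y = 11 * sin(15) = 2.847
z = -9

(10.6252, 2.847, -9)


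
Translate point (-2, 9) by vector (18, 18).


Translation: (x+dx, y+dy) = (-2+18, 9+18) = (16, 27)

(16, 27)


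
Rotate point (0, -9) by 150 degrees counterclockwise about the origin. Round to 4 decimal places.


x' = 0*cos(150) - -9*sin(150) = 4.5
y' = 0*sin(150) + -9*cos(150) = 7.7942

(4.5, 7.7942)


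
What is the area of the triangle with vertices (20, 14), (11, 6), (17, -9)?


Area = |x1(y2-y3) + x2(y3-y1) + x3(y1-y2)| / 2
= |20*(6--9) + 11*(-9-14) + 17*(14-6)| / 2
= 91.5

91.5


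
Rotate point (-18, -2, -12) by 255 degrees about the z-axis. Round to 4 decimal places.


x' = -18*cos(255) - -2*sin(255) = 2.7269
y' = -18*sin(255) + -2*cos(255) = 17.9043
z' = -12

(2.7269, 17.9043, -12)


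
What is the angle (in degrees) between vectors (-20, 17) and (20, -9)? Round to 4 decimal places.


dot = -20*20 + 17*-9 = -553
|u| = 26.2488, |v| = 21.9317
cos(angle) = -0.9606
angle = 163.8632 degrees

163.8632 degrees


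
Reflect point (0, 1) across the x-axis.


Reflection across x-axis: (x, y) -> (x, -y)
(0, 1) -> (0, -1)

(0, -1)


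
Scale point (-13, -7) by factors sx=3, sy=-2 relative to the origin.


Scaling: (x*sx, y*sy) = (-13*3, -7*-2) = (-39, 14)

(-39, 14)


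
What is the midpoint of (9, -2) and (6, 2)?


Midpoint = ((9+6)/2, (-2+2)/2) = (7.5, 0)

(7.5, 0)


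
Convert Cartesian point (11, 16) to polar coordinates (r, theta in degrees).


r = sqrt(11^2 + 16^2) = 19.4165
theta = atan2(16, 11) = 55.4915 degrees

r = 19.4165, theta = 55.4915 degrees


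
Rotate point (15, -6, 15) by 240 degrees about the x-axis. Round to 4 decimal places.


x' = 15
y' = -6*cos(240) - 15*sin(240) = 15.9904
z' = -6*sin(240) + 15*cos(240) = -2.3038

(15, 15.9904, -2.3038)


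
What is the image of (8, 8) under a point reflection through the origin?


Reflection through origin: (x, y) -> (-x, -y)
(8, 8) -> (-8, -8)

(-8, -8)


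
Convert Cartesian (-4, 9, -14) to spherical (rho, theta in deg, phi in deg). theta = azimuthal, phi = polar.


rho = sqrt((-4)^2 + 9^2 + (-14)^2) = 17.1172
theta = atan2(9, -4) = 113.9625 deg
phi = acos(-14/17.1172) = 144.874 deg

rho = 17.1172, theta = 113.9625 deg, phi = 144.874 deg


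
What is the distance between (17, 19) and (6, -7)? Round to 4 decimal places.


d = sqrt((6-17)^2 + (-7-19)^2) = 28.2312

28.2312


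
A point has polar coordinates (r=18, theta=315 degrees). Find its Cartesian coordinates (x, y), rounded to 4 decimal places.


x = 18 * cos(315) = 12.7279
y = 18 * sin(315) = -12.7279

(12.7279, -12.7279)


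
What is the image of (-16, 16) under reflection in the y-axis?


Reflection across y-axis: (x, y) -> (-x, y)
(-16, 16) -> (16, 16)

(16, 16)


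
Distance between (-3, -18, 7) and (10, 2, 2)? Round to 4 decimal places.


d = sqrt((10--3)^2 + (2--18)^2 + (2-7)^2) = 24.3721

24.3721


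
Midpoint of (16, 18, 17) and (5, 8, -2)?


Midpoint = ((16+5)/2, (18+8)/2, (17+-2)/2) = (10.5, 13, 7.5)

(10.5, 13, 7.5)


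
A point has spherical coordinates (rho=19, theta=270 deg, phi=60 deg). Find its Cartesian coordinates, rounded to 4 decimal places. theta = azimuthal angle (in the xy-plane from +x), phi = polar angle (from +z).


x = 19 * sin(60) * cos(270) = 0
y = 19 * sin(60) * sin(270) = -16.4545
z = 19 * cos(60) = 9.5

(0, -16.4545, 9.5)


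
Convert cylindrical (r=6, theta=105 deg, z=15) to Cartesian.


x = 6 * cos(105) = -1.5529
y = 6 * sin(105) = 5.7956
z = 15

(-1.5529, 5.7956, 15)


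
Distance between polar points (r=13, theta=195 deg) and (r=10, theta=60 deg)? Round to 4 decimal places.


d = sqrt(r1^2 + r2^2 - 2*r1*r2*cos(t2-t1))
d = sqrt(13^2 + 10^2 - 2*13*10*cos(60-195)) = 21.2802

21.2802


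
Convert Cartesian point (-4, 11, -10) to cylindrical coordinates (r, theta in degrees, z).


r = sqrt((-4)^2 + 11^2) = 11.7047
theta = atan2(11, -4) = 109.9831 deg
z = -10

r = 11.7047, theta = 109.9831 deg, z = -10


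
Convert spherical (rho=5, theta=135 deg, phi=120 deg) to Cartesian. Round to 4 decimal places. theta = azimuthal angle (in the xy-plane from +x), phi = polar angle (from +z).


x = 5 * sin(120) * cos(135) = -3.0619
y = 5 * sin(120) * sin(135) = 3.0619
z = 5 * cos(120) = -2.5

(-3.0619, 3.0619, -2.5)


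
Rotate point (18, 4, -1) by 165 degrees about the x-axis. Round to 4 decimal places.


x' = 18
y' = 4*cos(165) - -1*sin(165) = -3.6049
z' = 4*sin(165) + -1*cos(165) = 2.0012

(18, -3.6049, 2.0012)


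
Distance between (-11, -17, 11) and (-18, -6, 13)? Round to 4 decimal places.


d = sqrt((-18--11)^2 + (-6--17)^2 + (13-11)^2) = 13.1909

13.1909


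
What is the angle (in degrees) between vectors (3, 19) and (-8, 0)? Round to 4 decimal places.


dot = 3*-8 + 19*0 = -24
|u| = 19.2354, |v| = 8
cos(angle) = -0.156
angle = 98.9726 degrees

98.9726 degrees


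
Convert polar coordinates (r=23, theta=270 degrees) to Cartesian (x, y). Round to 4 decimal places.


x = 23 * cos(270) = 0
y = 23 * sin(270) = -23

(0, -23)


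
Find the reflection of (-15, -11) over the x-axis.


Reflection across x-axis: (x, y) -> (x, -y)
(-15, -11) -> (-15, 11)

(-15, 11)


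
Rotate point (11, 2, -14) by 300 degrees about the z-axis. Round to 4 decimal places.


x' = 11*cos(300) - 2*sin(300) = 7.2321
y' = 11*sin(300) + 2*cos(300) = -8.5263
z' = -14

(7.2321, -8.5263, -14)


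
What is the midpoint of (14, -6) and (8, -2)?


Midpoint = ((14+8)/2, (-6+-2)/2) = (11, -4)

(11, -4)


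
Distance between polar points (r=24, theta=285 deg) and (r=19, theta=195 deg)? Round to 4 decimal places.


d = sqrt(r1^2 + r2^2 - 2*r1*r2*cos(t2-t1))
d = sqrt(24^2 + 19^2 - 2*24*19*cos(195-285)) = 30.6105

30.6105


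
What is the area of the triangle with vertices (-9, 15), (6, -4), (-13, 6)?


Area = |x1(y2-y3) + x2(y3-y1) + x3(y1-y2)| / 2
= |-9*(-4-6) + 6*(6-15) + -13*(15--4)| / 2
= 105.5

105.5


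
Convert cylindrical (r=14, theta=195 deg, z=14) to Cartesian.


x = 14 * cos(195) = -13.523
y = 14 * sin(195) = -3.6235
z = 14

(-13.523, -3.6235, 14)


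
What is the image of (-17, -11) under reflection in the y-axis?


Reflection across y-axis: (x, y) -> (-x, y)
(-17, -11) -> (17, -11)

(17, -11)


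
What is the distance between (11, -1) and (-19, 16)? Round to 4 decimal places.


d = sqrt((-19-11)^2 + (16--1)^2) = 34.4819

34.4819


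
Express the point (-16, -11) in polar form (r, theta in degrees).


r = sqrt((-16)^2 + (-11)^2) = 19.4165
theta = atan2(-11, -16) = 214.5085 degrees

r = 19.4165, theta = 214.5085 degrees


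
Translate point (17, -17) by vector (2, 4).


Translation: (x+dx, y+dy) = (17+2, -17+4) = (19, -13)

(19, -13)


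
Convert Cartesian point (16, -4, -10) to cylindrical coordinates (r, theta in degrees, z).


r = sqrt(16^2 + (-4)^2) = 16.4924
theta = atan2(-4, 16) = 345.9638 deg
z = -10

r = 16.4924, theta = 345.9638 deg, z = -10


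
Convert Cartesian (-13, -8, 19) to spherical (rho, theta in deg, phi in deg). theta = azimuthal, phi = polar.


rho = sqrt((-13)^2 + (-8)^2 + 19^2) = 24.3721
theta = atan2(-8, -13) = 211.6075 deg
phi = acos(19/24.3721) = 38.7779 deg

rho = 24.3721, theta = 211.6075 deg, phi = 38.7779 deg


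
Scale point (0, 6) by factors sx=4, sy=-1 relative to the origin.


Scaling: (x*sx, y*sy) = (0*4, 6*-1) = (0, -6)

(0, -6)


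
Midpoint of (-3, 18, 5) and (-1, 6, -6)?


Midpoint = ((-3+-1)/2, (18+6)/2, (5+-6)/2) = (-2, 12, -0.5)

(-2, 12, -0.5)


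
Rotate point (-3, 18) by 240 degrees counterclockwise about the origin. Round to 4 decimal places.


x' = -3*cos(240) - 18*sin(240) = 17.0885
y' = -3*sin(240) + 18*cos(240) = -6.4019

(17.0885, -6.4019)


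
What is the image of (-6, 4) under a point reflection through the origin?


Reflection through origin: (x, y) -> (-x, -y)
(-6, 4) -> (6, -4)

(6, -4)


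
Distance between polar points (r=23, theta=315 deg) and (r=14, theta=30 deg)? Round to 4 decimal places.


d = sqrt(r1^2 + r2^2 - 2*r1*r2*cos(t2-t1))
d = sqrt(23^2 + 14^2 - 2*23*14*cos(30-315)) = 23.6288

23.6288


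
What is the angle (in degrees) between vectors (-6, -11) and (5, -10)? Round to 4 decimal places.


dot = -6*5 + -11*-10 = 80
|u| = 12.53, |v| = 11.1803
cos(angle) = 0.5711
angle = 55.1755 degrees

55.1755 degrees


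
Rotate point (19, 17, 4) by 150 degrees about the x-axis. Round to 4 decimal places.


x' = 19
y' = 17*cos(150) - 4*sin(150) = -16.7224
z' = 17*sin(150) + 4*cos(150) = 5.0359

(19, -16.7224, 5.0359)


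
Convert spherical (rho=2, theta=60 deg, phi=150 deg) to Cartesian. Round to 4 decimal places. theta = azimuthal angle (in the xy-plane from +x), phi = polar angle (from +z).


x = 2 * sin(150) * cos(60) = 0.5
y = 2 * sin(150) * sin(60) = 0.866
z = 2 * cos(150) = -1.7321

(0.5, 0.866, -1.7321)


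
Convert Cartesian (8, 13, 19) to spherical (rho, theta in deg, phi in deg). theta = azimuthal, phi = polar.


rho = sqrt(8^2 + 13^2 + 19^2) = 24.3721
theta = atan2(13, 8) = 58.3925 deg
phi = acos(19/24.3721) = 38.7779 deg

rho = 24.3721, theta = 58.3925 deg, phi = 38.7779 deg


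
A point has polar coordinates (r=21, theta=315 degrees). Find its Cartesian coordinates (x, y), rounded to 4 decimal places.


x = 21 * cos(315) = 14.8492
y = 21 * sin(315) = -14.8492

(14.8492, -14.8492)


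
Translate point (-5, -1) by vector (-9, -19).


Translation: (x+dx, y+dy) = (-5+-9, -1+-19) = (-14, -20)

(-14, -20)


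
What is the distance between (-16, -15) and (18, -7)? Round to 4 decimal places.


d = sqrt((18--16)^2 + (-7--15)^2) = 34.9285

34.9285


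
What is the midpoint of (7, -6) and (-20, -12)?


Midpoint = ((7+-20)/2, (-6+-12)/2) = (-6.5, -9)

(-6.5, -9)


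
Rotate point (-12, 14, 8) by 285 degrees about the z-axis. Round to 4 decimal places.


x' = -12*cos(285) - 14*sin(285) = 10.4171
y' = -12*sin(285) + 14*cos(285) = 15.2146
z' = 8

(10.4171, 15.2146, 8)


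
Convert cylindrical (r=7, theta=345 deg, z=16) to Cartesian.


x = 7 * cos(345) = 6.7615
y = 7 * sin(345) = -1.8117
z = 16

(6.7615, -1.8117, 16)


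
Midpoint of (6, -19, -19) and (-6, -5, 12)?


Midpoint = ((6+-6)/2, (-19+-5)/2, (-19+12)/2) = (0, -12, -3.5)

(0, -12, -3.5)


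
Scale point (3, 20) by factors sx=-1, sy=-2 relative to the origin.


Scaling: (x*sx, y*sy) = (3*-1, 20*-2) = (-3, -40)

(-3, -40)


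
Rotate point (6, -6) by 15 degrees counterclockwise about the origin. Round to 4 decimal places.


x' = 6*cos(15) - -6*sin(15) = 7.3485
y' = 6*sin(15) + -6*cos(15) = -4.2426

(7.3485, -4.2426)


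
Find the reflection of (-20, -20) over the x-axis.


Reflection across x-axis: (x, y) -> (x, -y)
(-20, -20) -> (-20, 20)

(-20, 20)


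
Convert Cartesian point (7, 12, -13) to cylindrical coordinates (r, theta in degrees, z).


r = sqrt(7^2 + 12^2) = 13.8924
theta = atan2(12, 7) = 59.7436 deg
z = -13

r = 13.8924, theta = 59.7436 deg, z = -13


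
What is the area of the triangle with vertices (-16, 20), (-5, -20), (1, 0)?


Area = |x1(y2-y3) + x2(y3-y1) + x3(y1-y2)| / 2
= |-16*(-20-0) + -5*(0-20) + 1*(20--20)| / 2
= 230

230


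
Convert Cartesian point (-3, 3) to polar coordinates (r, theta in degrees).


r = sqrt((-3)^2 + 3^2) = 4.2426
theta = atan2(3, -3) = 135 degrees

r = 4.2426, theta = 135 degrees


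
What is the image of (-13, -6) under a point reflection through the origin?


Reflection through origin: (x, y) -> (-x, -y)
(-13, -6) -> (13, 6)

(13, 6)


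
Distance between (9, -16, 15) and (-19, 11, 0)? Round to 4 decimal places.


d = sqrt((-19-9)^2 + (11--16)^2 + (0-15)^2) = 41.6893

41.6893


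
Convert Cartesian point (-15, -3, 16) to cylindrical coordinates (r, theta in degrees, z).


r = sqrt((-15)^2 + (-3)^2) = 15.2971
theta = atan2(-3, -15) = 191.3099 deg
z = 16

r = 15.2971, theta = 191.3099 deg, z = 16


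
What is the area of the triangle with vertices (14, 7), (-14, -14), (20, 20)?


Area = |x1(y2-y3) + x2(y3-y1) + x3(y1-y2)| / 2
= |14*(-14-20) + -14*(20-7) + 20*(7--14)| / 2
= 119

119


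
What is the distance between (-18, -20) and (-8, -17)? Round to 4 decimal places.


d = sqrt((-8--18)^2 + (-17--20)^2) = 10.4403

10.4403


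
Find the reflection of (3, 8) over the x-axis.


Reflection across x-axis: (x, y) -> (x, -y)
(3, 8) -> (3, -8)

(3, -8)


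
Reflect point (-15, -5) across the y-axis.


Reflection across y-axis: (x, y) -> (-x, y)
(-15, -5) -> (15, -5)

(15, -5)


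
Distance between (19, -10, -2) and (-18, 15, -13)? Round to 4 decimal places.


d = sqrt((-18-19)^2 + (15--10)^2 + (-13--2)^2) = 45.9891

45.9891


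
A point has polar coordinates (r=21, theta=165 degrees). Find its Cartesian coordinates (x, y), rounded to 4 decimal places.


x = 21 * cos(165) = -20.2844
y = 21 * sin(165) = 5.4352

(-20.2844, 5.4352)


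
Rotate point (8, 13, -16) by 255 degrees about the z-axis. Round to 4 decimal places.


x' = 8*cos(255) - 13*sin(255) = 10.4865
y' = 8*sin(255) + 13*cos(255) = -11.0921
z' = -16

(10.4865, -11.0921, -16)


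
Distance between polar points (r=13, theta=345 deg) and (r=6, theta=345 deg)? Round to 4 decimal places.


d = sqrt(r1^2 + r2^2 - 2*r1*r2*cos(t2-t1))
d = sqrt(13^2 + 6^2 - 2*13*6*cos(345-345)) = 7

7


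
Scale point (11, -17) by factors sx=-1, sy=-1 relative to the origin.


Scaling: (x*sx, y*sy) = (11*-1, -17*-1) = (-11, 17)

(-11, 17)


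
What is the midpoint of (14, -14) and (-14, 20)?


Midpoint = ((14+-14)/2, (-14+20)/2) = (0, 3)

(0, 3)


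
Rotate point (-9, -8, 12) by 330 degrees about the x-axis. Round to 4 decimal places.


x' = -9
y' = -8*cos(330) - 12*sin(330) = -0.9282
z' = -8*sin(330) + 12*cos(330) = 14.3923

(-9, -0.9282, 14.3923)


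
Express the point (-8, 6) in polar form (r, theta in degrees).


r = sqrt((-8)^2 + 6^2) = 10
theta = atan2(6, -8) = 143.1301 degrees

r = 10, theta = 143.1301 degrees


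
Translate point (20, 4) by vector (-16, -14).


Translation: (x+dx, y+dy) = (20+-16, 4+-14) = (4, -10)

(4, -10)


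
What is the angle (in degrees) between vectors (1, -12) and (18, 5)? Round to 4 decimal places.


dot = 1*18 + -12*5 = -42
|u| = 12.0416, |v| = 18.6815
cos(angle) = -0.1867
angle = 100.7605 degrees

100.7605 degrees


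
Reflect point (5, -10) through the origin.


Reflection through origin: (x, y) -> (-x, -y)
(5, -10) -> (-5, 10)

(-5, 10)


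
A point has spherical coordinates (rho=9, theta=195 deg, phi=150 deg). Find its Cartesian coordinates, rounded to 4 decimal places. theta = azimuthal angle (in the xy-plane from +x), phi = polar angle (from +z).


x = 9 * sin(150) * cos(195) = -4.3467
y = 9 * sin(150) * sin(195) = -1.1647
z = 9 * cos(150) = -7.7942

(-4.3467, -1.1647, -7.7942)


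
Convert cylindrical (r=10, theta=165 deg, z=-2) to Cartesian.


x = 10 * cos(165) = -9.6593
y = 10 * sin(165) = 2.5882
z = -2

(-9.6593, 2.5882, -2)


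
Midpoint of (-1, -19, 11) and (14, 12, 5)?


Midpoint = ((-1+14)/2, (-19+12)/2, (11+5)/2) = (6.5, -3.5, 8)

(6.5, -3.5, 8)


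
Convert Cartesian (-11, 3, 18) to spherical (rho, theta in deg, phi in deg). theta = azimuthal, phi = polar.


rho = sqrt((-11)^2 + 3^2 + 18^2) = 21.3073
theta = atan2(3, -11) = 164.7449 deg
phi = acos(18/21.3073) = 32.3514 deg

rho = 21.3073, theta = 164.7449 deg, phi = 32.3514 deg


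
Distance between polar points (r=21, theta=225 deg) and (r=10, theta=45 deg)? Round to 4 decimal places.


d = sqrt(r1^2 + r2^2 - 2*r1*r2*cos(t2-t1))
d = sqrt(21^2 + 10^2 - 2*21*10*cos(45-225)) = 31

31


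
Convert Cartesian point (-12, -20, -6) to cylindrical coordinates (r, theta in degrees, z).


r = sqrt((-12)^2 + (-20)^2) = 23.3238
theta = atan2(-20, -12) = 239.0362 deg
z = -6

r = 23.3238, theta = 239.0362 deg, z = -6


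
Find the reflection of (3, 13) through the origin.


Reflection through origin: (x, y) -> (-x, -y)
(3, 13) -> (-3, -13)

(-3, -13)


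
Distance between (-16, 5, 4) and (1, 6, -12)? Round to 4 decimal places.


d = sqrt((1--16)^2 + (6-5)^2 + (-12-4)^2) = 23.3666

23.3666


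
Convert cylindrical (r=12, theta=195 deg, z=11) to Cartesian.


x = 12 * cos(195) = -11.5911
y = 12 * sin(195) = -3.1058
z = 11

(-11.5911, -3.1058, 11)


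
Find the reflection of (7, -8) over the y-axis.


Reflection across y-axis: (x, y) -> (-x, y)
(7, -8) -> (-7, -8)

(-7, -8)


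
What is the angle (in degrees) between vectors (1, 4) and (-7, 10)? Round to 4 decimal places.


dot = 1*-7 + 4*10 = 33
|u| = 4.1231, |v| = 12.2066
cos(angle) = 0.6557
angle = 49.0283 degrees

49.0283 degrees


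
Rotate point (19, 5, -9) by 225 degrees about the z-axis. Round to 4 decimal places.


x' = 19*cos(225) - 5*sin(225) = -9.8995
y' = 19*sin(225) + 5*cos(225) = -16.9706
z' = -9

(-9.8995, -16.9706, -9)


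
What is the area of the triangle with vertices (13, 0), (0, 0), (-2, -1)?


Area = |x1(y2-y3) + x2(y3-y1) + x3(y1-y2)| / 2
= |13*(0--1) + 0*(-1-0) + -2*(0-0)| / 2
= 6.5

6.5


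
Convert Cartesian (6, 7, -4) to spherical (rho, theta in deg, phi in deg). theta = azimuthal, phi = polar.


rho = sqrt(6^2 + 7^2 + (-4)^2) = 10.0499
theta = atan2(7, 6) = 49.3987 deg
phi = acos(-4/10.0499) = 113.4541 deg

rho = 10.0499, theta = 49.3987 deg, phi = 113.4541 deg


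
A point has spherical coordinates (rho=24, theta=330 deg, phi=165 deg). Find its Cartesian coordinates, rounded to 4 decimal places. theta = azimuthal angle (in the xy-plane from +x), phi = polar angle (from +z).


x = 24 * sin(165) * cos(330) = 5.3795
y = 24 * sin(165) * sin(330) = -3.1058
z = 24 * cos(165) = -23.1822

(5.3795, -3.1058, -23.1822)


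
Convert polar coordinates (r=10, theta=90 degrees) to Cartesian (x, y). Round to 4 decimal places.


x = 10 * cos(90) = 0
y = 10 * sin(90) = 10

(0, 10)


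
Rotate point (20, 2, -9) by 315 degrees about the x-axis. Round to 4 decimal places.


x' = 20
y' = 2*cos(315) - -9*sin(315) = -4.9497
z' = 2*sin(315) + -9*cos(315) = -7.7782

(20, -4.9497, -7.7782)


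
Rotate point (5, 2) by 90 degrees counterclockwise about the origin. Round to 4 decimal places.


x' = 5*cos(90) - 2*sin(90) = -2
y' = 5*sin(90) + 2*cos(90) = 5

(-2, 5)


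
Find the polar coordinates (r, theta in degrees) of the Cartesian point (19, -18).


r = sqrt(19^2 + (-18)^2) = 26.1725
theta = atan2(-18, 19) = 316.5482 degrees

r = 26.1725, theta = 316.5482 degrees


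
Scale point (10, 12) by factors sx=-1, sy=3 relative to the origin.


Scaling: (x*sx, y*sy) = (10*-1, 12*3) = (-10, 36)

(-10, 36)


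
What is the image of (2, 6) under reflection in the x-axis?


Reflection across x-axis: (x, y) -> (x, -y)
(2, 6) -> (2, -6)

(2, -6)


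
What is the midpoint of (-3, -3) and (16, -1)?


Midpoint = ((-3+16)/2, (-3+-1)/2) = (6.5, -2)

(6.5, -2)


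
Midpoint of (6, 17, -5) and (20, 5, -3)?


Midpoint = ((6+20)/2, (17+5)/2, (-5+-3)/2) = (13, 11, -4)

(13, 11, -4)


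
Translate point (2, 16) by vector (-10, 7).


Translation: (x+dx, y+dy) = (2+-10, 16+7) = (-8, 23)

(-8, 23)


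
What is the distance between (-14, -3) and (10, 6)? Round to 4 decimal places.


d = sqrt((10--14)^2 + (6--3)^2) = 25.632

25.632


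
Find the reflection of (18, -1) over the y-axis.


Reflection across y-axis: (x, y) -> (-x, y)
(18, -1) -> (-18, -1)

(-18, -1)


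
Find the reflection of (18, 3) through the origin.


Reflection through origin: (x, y) -> (-x, -y)
(18, 3) -> (-18, -3)

(-18, -3)


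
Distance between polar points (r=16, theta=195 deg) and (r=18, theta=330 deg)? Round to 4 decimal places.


d = sqrt(r1^2 + r2^2 - 2*r1*r2*cos(t2-t1))
d = sqrt(16^2 + 18^2 - 2*16*18*cos(330-195)) = 31.4212

31.4212


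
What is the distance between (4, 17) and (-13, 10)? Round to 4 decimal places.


d = sqrt((-13-4)^2 + (10-17)^2) = 18.3848

18.3848


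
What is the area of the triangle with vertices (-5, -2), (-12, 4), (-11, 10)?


Area = |x1(y2-y3) + x2(y3-y1) + x3(y1-y2)| / 2
= |-5*(4-10) + -12*(10--2) + -11*(-2-4)| / 2
= 24

24


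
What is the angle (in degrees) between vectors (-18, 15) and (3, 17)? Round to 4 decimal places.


dot = -18*3 + 15*17 = 201
|u| = 23.4307, |v| = 17.2627
cos(angle) = 0.4969
angle = 60.2024 degrees

60.2024 degrees


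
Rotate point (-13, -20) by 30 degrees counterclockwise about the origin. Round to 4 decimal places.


x' = -13*cos(30) - -20*sin(30) = -1.2583
y' = -13*sin(30) + -20*cos(30) = -23.8205

(-1.2583, -23.8205)


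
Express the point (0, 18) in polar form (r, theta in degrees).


r = sqrt(0^2 + 18^2) = 18
theta = atan2(18, 0) = 90 degrees

r = 18, theta = 90 degrees


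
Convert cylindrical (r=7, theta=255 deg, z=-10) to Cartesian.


x = 7 * cos(255) = -1.8117
y = 7 * sin(255) = -6.7615
z = -10

(-1.8117, -6.7615, -10)


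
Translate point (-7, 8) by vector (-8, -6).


Translation: (x+dx, y+dy) = (-7+-8, 8+-6) = (-15, 2)

(-15, 2)


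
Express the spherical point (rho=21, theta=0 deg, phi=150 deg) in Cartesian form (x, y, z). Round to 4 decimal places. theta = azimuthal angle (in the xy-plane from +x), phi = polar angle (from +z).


x = 21 * sin(150) * cos(0) = 10.5
y = 21 * sin(150) * sin(0) = 0
z = 21 * cos(150) = -18.1865

(10.5, 0, -18.1865)


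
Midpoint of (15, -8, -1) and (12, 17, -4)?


Midpoint = ((15+12)/2, (-8+17)/2, (-1+-4)/2) = (13.5, 4.5, -2.5)

(13.5, 4.5, -2.5)


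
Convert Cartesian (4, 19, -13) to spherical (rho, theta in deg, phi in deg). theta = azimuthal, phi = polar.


rho = sqrt(4^2 + 19^2 + (-13)^2) = 23.3666
theta = atan2(19, 4) = 78.1113 deg
phi = acos(-13/23.3666) = 123.8037 deg

rho = 23.3666, theta = 78.1113 deg, phi = 123.8037 deg


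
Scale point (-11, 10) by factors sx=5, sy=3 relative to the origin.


Scaling: (x*sx, y*sy) = (-11*5, 10*3) = (-55, 30)

(-55, 30)


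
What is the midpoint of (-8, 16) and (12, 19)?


Midpoint = ((-8+12)/2, (16+19)/2) = (2, 17.5)

(2, 17.5)


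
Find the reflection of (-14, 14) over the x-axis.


Reflection across x-axis: (x, y) -> (x, -y)
(-14, 14) -> (-14, -14)

(-14, -14)


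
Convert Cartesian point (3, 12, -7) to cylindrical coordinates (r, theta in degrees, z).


r = sqrt(3^2 + 12^2) = 12.3693
theta = atan2(12, 3) = 75.9638 deg
z = -7

r = 12.3693, theta = 75.9638 deg, z = -7


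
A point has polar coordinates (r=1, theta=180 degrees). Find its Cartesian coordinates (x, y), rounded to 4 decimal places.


x = 1 * cos(180) = -1
y = 1 * sin(180) = 0

(-1, 0)


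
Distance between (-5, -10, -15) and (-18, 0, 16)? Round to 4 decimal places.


d = sqrt((-18--5)^2 + (0--10)^2 + (16--15)^2) = 35.0714

35.0714


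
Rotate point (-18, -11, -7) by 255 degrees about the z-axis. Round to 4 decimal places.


x' = -18*cos(255) - -11*sin(255) = -5.9664
y' = -18*sin(255) + -11*cos(255) = 20.2337
z' = -7

(-5.9664, 20.2337, -7)


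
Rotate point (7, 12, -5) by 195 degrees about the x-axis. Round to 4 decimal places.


x' = 7
y' = 12*cos(195) - -5*sin(195) = -12.8852
z' = 12*sin(195) + -5*cos(195) = 1.7238

(7, -12.8852, 1.7238)


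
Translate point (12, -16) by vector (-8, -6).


Translation: (x+dx, y+dy) = (12+-8, -16+-6) = (4, -22)

(4, -22)


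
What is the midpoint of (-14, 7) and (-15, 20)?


Midpoint = ((-14+-15)/2, (7+20)/2) = (-14.5, 13.5)

(-14.5, 13.5)


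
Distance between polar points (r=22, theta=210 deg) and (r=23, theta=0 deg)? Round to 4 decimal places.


d = sqrt(r1^2 + r2^2 - 2*r1*r2*cos(t2-t1))
d = sqrt(22^2 + 23^2 - 2*22*23*cos(0-210)) = 43.4674

43.4674


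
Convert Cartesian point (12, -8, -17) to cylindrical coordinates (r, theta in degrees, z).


r = sqrt(12^2 + (-8)^2) = 14.4222
theta = atan2(-8, 12) = 326.3099 deg
z = -17

r = 14.4222, theta = 326.3099 deg, z = -17


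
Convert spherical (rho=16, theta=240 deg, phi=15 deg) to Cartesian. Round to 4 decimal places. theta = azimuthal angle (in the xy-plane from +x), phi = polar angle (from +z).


x = 16 * sin(15) * cos(240) = -2.0706
y = 16 * sin(15) * sin(240) = -3.5863
z = 16 * cos(15) = 15.4548

(-2.0706, -3.5863, 15.4548)


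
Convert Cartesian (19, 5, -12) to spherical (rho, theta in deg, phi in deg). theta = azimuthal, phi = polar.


rho = sqrt(19^2 + 5^2 + (-12)^2) = 23.0217
theta = atan2(5, 19) = 14.7436 deg
phi = acos(-12/23.0217) = 121.4159 deg

rho = 23.0217, theta = 14.7436 deg, phi = 121.4159 deg


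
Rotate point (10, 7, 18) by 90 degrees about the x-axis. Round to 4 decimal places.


x' = 10
y' = 7*cos(90) - 18*sin(90) = -18
z' = 7*sin(90) + 18*cos(90) = 7

(10, -18, 7)


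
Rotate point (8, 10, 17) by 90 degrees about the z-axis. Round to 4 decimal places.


x' = 8*cos(90) - 10*sin(90) = -10
y' = 8*sin(90) + 10*cos(90) = 8
z' = 17

(-10, 8, 17)


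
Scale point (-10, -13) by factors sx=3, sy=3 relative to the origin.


Scaling: (x*sx, y*sy) = (-10*3, -13*3) = (-30, -39)

(-30, -39)


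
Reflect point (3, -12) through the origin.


Reflection through origin: (x, y) -> (-x, -y)
(3, -12) -> (-3, 12)

(-3, 12)


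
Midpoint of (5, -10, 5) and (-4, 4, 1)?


Midpoint = ((5+-4)/2, (-10+4)/2, (5+1)/2) = (0.5, -3, 3)

(0.5, -3, 3)


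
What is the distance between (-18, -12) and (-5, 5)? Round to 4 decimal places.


d = sqrt((-5--18)^2 + (5--12)^2) = 21.4009

21.4009


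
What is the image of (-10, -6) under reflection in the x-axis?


Reflection across x-axis: (x, y) -> (x, -y)
(-10, -6) -> (-10, 6)

(-10, 6)


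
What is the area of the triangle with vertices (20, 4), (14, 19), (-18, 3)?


Area = |x1(y2-y3) + x2(y3-y1) + x3(y1-y2)| / 2
= |20*(19-3) + 14*(3-4) + -18*(4-19)| / 2
= 288

288


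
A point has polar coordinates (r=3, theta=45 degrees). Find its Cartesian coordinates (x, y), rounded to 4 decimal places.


x = 3 * cos(45) = 2.1213
y = 3 * sin(45) = 2.1213

(2.1213, 2.1213)


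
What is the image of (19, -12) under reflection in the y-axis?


Reflection across y-axis: (x, y) -> (-x, y)
(19, -12) -> (-19, -12)

(-19, -12)


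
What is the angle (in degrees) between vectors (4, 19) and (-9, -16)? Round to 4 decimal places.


dot = 4*-9 + 19*-16 = -340
|u| = 19.4165, |v| = 18.3576
cos(angle) = -0.9539
angle = 162.5309 degrees

162.5309 degrees


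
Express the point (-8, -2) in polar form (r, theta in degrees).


r = sqrt((-8)^2 + (-2)^2) = 8.2462
theta = atan2(-2, -8) = 194.0362 degrees

r = 8.2462, theta = 194.0362 degrees


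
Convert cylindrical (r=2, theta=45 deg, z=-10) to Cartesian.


x = 2 * cos(45) = 1.4142
y = 2 * sin(45) = 1.4142
z = -10

(1.4142, 1.4142, -10)


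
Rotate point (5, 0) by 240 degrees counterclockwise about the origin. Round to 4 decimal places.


x' = 5*cos(240) - 0*sin(240) = -2.5
y' = 5*sin(240) + 0*cos(240) = -4.3301

(-2.5, -4.3301)


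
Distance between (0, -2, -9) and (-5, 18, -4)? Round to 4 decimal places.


d = sqrt((-5-0)^2 + (18--2)^2 + (-4--9)^2) = 21.2132

21.2132


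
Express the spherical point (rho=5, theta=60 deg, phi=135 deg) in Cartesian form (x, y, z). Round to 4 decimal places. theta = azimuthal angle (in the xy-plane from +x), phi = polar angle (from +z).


x = 5 * sin(135) * cos(60) = 1.7678
y = 5 * sin(135) * sin(60) = 3.0619
z = 5 * cos(135) = -3.5355

(1.7678, 3.0619, -3.5355)


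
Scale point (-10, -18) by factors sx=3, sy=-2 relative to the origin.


Scaling: (x*sx, y*sy) = (-10*3, -18*-2) = (-30, 36)

(-30, 36)


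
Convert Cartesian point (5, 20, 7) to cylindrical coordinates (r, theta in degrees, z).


r = sqrt(5^2 + 20^2) = 20.6155
theta = atan2(20, 5) = 75.9638 deg
z = 7

r = 20.6155, theta = 75.9638 deg, z = 7


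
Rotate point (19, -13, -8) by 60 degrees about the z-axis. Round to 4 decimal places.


x' = 19*cos(60) - -13*sin(60) = 20.7583
y' = 19*sin(60) + -13*cos(60) = 9.9545
z' = -8

(20.7583, 9.9545, -8)


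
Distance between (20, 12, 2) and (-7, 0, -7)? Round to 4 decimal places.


d = sqrt((-7-20)^2 + (0-12)^2 + (-7-2)^2) = 30.8869

30.8869


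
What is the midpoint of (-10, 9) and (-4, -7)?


Midpoint = ((-10+-4)/2, (9+-7)/2) = (-7, 1)

(-7, 1)


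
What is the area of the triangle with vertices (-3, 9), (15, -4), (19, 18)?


Area = |x1(y2-y3) + x2(y3-y1) + x3(y1-y2)| / 2
= |-3*(-4-18) + 15*(18-9) + 19*(9--4)| / 2
= 224

224


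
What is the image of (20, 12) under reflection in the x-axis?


Reflection across x-axis: (x, y) -> (x, -y)
(20, 12) -> (20, -12)

(20, -12)


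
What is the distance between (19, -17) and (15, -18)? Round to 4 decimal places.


d = sqrt((15-19)^2 + (-18--17)^2) = 4.1231

4.1231


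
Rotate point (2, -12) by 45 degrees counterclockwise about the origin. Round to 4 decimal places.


x' = 2*cos(45) - -12*sin(45) = 9.8995
y' = 2*sin(45) + -12*cos(45) = -7.0711

(9.8995, -7.0711)


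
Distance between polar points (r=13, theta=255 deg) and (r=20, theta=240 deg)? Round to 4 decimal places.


d = sqrt(r1^2 + r2^2 - 2*r1*r2*cos(t2-t1))
d = sqrt(13^2 + 20^2 - 2*13*20*cos(240-255)) = 8.1681

8.1681


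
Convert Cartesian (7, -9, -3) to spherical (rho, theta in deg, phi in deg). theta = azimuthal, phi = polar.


rho = sqrt(7^2 + (-9)^2 + (-3)^2) = 11.7898
theta = atan2(-9, 7) = 307.875 deg
phi = acos(-3/11.7898) = 104.7414 deg

rho = 11.7898, theta = 307.875 deg, phi = 104.7414 deg


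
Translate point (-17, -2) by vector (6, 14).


Translation: (x+dx, y+dy) = (-17+6, -2+14) = (-11, 12)

(-11, 12)


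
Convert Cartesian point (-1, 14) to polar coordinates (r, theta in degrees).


r = sqrt((-1)^2 + 14^2) = 14.0357
theta = atan2(14, -1) = 94.0856 degrees

r = 14.0357, theta = 94.0856 degrees


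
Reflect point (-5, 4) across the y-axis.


Reflection across y-axis: (x, y) -> (-x, y)
(-5, 4) -> (5, 4)

(5, 4)


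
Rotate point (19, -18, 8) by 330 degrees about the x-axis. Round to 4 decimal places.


x' = 19
y' = -18*cos(330) - 8*sin(330) = -11.5885
z' = -18*sin(330) + 8*cos(330) = 15.9282

(19, -11.5885, 15.9282)


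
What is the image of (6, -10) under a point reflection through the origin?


Reflection through origin: (x, y) -> (-x, -y)
(6, -10) -> (-6, 10)

(-6, 10)


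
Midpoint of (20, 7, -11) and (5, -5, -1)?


Midpoint = ((20+5)/2, (7+-5)/2, (-11+-1)/2) = (12.5, 1, -6)

(12.5, 1, -6)


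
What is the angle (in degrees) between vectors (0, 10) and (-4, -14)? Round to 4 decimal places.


dot = 0*-4 + 10*-14 = -140
|u| = 10, |v| = 14.5602
cos(angle) = -0.9615
angle = 164.0546 degrees

164.0546 degrees


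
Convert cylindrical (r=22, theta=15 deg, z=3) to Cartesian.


x = 22 * cos(15) = 21.2504
y = 22 * sin(15) = 5.694
z = 3

(21.2504, 5.694, 3)


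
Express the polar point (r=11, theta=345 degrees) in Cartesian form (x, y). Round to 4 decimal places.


x = 11 * cos(345) = 10.6252
y = 11 * sin(345) = -2.847

(10.6252, -2.847)


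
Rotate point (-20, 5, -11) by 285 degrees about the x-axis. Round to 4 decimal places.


x' = -20
y' = 5*cos(285) - -11*sin(285) = -9.3311
z' = 5*sin(285) + -11*cos(285) = -7.6766

(-20, -9.3311, -7.6766)


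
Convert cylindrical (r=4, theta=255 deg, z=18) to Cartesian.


x = 4 * cos(255) = -1.0353
y = 4 * sin(255) = -3.8637
z = 18

(-1.0353, -3.8637, 18)


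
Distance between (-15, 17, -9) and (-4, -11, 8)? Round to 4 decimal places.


d = sqrt((-4--15)^2 + (-11-17)^2 + (8--9)^2) = 34.5543

34.5543


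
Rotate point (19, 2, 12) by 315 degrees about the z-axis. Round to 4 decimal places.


x' = 19*cos(315) - 2*sin(315) = 14.8492
y' = 19*sin(315) + 2*cos(315) = -12.0208
z' = 12

(14.8492, -12.0208, 12)


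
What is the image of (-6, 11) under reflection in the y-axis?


Reflection across y-axis: (x, y) -> (-x, y)
(-6, 11) -> (6, 11)

(6, 11)


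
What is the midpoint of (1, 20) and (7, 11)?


Midpoint = ((1+7)/2, (20+11)/2) = (4, 15.5)

(4, 15.5)


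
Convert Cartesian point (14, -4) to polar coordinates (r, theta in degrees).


r = sqrt(14^2 + (-4)^2) = 14.5602
theta = atan2(-4, 14) = 344.0546 degrees

r = 14.5602, theta = 344.0546 degrees


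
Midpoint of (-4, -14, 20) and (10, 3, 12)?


Midpoint = ((-4+10)/2, (-14+3)/2, (20+12)/2) = (3, -5.5, 16)

(3, -5.5, 16)


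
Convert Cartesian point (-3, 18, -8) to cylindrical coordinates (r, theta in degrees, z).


r = sqrt((-3)^2 + 18^2) = 18.2483
theta = atan2(18, -3) = 99.4623 deg
z = -8

r = 18.2483, theta = 99.4623 deg, z = -8


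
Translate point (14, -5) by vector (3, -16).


Translation: (x+dx, y+dy) = (14+3, -5+-16) = (17, -21)

(17, -21)


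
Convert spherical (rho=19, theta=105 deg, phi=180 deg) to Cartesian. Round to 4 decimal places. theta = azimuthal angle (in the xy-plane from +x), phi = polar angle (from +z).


x = 19 * sin(180) * cos(105) = 0
y = 19 * sin(180) * sin(105) = 0
z = 19 * cos(180) = -19

(0, 0, -19)


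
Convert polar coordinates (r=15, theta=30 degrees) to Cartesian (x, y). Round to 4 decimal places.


x = 15 * cos(30) = 12.9904
y = 15 * sin(30) = 7.5

(12.9904, 7.5)


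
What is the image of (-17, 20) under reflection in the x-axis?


Reflection across x-axis: (x, y) -> (x, -y)
(-17, 20) -> (-17, -20)

(-17, -20)


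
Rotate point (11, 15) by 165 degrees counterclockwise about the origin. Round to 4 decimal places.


x' = 11*cos(165) - 15*sin(165) = -14.5075
y' = 11*sin(165) + 15*cos(165) = -11.6419

(-14.5075, -11.6419)


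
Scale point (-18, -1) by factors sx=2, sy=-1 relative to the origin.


Scaling: (x*sx, y*sy) = (-18*2, -1*-1) = (-36, 1)

(-36, 1)


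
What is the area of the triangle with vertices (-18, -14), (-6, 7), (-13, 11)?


Area = |x1(y2-y3) + x2(y3-y1) + x3(y1-y2)| / 2
= |-18*(7-11) + -6*(11--14) + -13*(-14-7)| / 2
= 97.5

97.5


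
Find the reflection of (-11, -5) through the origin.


Reflection through origin: (x, y) -> (-x, -y)
(-11, -5) -> (11, 5)

(11, 5)


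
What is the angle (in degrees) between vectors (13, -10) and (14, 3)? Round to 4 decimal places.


dot = 13*14 + -10*3 = 152
|u| = 16.4012, |v| = 14.3178
cos(angle) = 0.6473
angle = 49.6633 degrees

49.6633 degrees


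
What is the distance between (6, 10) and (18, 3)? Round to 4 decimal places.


d = sqrt((18-6)^2 + (3-10)^2) = 13.8924

13.8924


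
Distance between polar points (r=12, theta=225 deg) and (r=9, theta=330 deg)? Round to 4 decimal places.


d = sqrt(r1^2 + r2^2 - 2*r1*r2*cos(t2-t1))
d = sqrt(12^2 + 9^2 - 2*12*9*cos(330-225)) = 16.7602

16.7602


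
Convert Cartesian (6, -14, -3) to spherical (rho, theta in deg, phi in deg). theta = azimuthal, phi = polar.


rho = sqrt(6^2 + (-14)^2 + (-3)^2) = 15.5242
theta = atan2(-14, 6) = 293.1986 deg
phi = acos(-3/15.5242) = 101.1423 deg

rho = 15.5242, theta = 293.1986 deg, phi = 101.1423 deg


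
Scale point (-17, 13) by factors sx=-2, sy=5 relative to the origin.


Scaling: (x*sx, y*sy) = (-17*-2, 13*5) = (34, 65)

(34, 65)


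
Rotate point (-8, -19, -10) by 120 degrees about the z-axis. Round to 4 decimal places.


x' = -8*cos(120) - -19*sin(120) = 20.4545
y' = -8*sin(120) + -19*cos(120) = 2.5718
z' = -10

(20.4545, 2.5718, -10)


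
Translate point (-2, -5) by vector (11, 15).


Translation: (x+dx, y+dy) = (-2+11, -5+15) = (9, 10)

(9, 10)


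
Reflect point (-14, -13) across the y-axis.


Reflection across y-axis: (x, y) -> (-x, y)
(-14, -13) -> (14, -13)

(14, -13)
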